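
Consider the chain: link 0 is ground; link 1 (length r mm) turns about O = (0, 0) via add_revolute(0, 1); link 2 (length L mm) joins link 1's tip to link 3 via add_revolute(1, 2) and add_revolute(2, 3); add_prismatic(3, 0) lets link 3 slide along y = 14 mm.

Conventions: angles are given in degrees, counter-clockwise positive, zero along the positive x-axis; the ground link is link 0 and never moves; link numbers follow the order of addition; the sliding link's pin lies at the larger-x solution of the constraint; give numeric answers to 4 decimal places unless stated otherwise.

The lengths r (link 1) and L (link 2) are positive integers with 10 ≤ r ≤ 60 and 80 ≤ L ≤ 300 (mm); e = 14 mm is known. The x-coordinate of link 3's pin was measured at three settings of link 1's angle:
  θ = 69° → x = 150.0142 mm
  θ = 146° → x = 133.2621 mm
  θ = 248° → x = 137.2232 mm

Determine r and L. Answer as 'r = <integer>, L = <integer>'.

constraint per measurement: (x − r cos θ)² + (r sin θ − e)² = L²
subtracting the θ₁ and θ₂ equations cancels the r² and L² terms:
r = (x₁² − x₂²) / (2[(x₁cos θ₁ + e sin θ₁) − (x₂cos θ₂ + e sin θ₂)]) = 14.0000 → r = 14
L² = (x₁ − r cos θ₁)² + (r sin θ₁ − e)² = 21025.0088 → L = 145.0000 → L = 145
check at θ₃=248°: x = 137.2232 (printed 137.2232) ✓

r = 14, L = 145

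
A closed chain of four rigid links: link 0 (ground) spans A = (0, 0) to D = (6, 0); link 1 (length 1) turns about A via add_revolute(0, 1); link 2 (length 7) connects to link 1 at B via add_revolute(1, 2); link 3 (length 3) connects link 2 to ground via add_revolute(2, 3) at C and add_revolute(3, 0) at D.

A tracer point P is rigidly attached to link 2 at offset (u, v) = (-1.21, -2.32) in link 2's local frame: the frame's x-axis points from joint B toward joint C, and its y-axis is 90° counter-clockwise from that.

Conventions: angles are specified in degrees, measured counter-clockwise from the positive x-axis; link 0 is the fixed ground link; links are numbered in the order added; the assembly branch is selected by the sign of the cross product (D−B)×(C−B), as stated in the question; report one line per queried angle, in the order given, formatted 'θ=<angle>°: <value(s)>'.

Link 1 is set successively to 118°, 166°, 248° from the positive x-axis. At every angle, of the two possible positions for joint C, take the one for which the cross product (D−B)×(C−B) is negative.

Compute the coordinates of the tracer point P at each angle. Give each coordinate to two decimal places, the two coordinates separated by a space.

A=(0,0), D=(6.00,0)
θ=118°: B = A + 1.00·(cos118°, sin118°) = (-0.4695, 0.8829)
θ=118°: |BD| = 6.5294
θ=118°: circle(B,7.00) ∩ circle(D,3.00): a=6.3278, h=2.9932
θ=118°:   candidates: C₊=(6.2049,2.9930) cross=19.544; C₋=(5.3954,-2.9384) cross=-19.544
θ=118°:   branch - wants cross < 0 → take C=(5.3954,-2.9384) (cross=-19.544)
θ=118°: ex = (C−B)/|BC| = (0.8378,-0.5459); ey = (0.5459,0.8378)
θ=118°: P = B + -1.21·ex + -2.32·ey = (-2.7498,-0.4003)
θ=166°: B = A + 1.00·(cos166°, sin166°) = (-0.9703, 0.2419)
θ=166°: |BD| = 6.9745
θ=166°: circle(B,7.00) ∩ circle(D,3.00): a=6.3548, h=2.9353
θ=166°:   candidates: C₊=(5.4825,2.9550) cross=20.472; C₋=(5.2789,-2.9120) cross=-20.472
θ=166°:   branch - wants cross < 0 → take C=(5.2789,-2.9120) (cross=-20.472)
θ=166°: ex = (C−B)/|BC| = (0.8927,-0.4506); ey = (0.4506,0.8927)
θ=166°: P = B + -1.21·ex + -2.32·ey = (-3.0958,-1.2841)
θ=248°: B = A + 1.00·(cos248°, sin248°) = (-0.3746, -0.9272)
θ=248°: |BD| = 6.4417
θ=248°: circle(B,7.00) ∩ circle(D,3.00): a=6.3256, h=2.9978
θ=248°:   candidates: C₊=(5.4537,2.9498) cross=19.311; C₋=(6.3166,-2.9832) cross=-19.311
θ=248°:   branch - wants cross < 0 → take C=(6.3166,-2.9832) (cross=-19.311)
θ=248°: ex = (C−B)/|BC| = (0.9559,-0.2937); ey = (0.2937,0.9559)
θ=248°: P = B + -1.21·ex + -2.32·ey = (-2.2127,-2.7894)

θ=118°: -2.75 -0.40
θ=166°: -3.10 -1.28
θ=248°: -2.21 -2.79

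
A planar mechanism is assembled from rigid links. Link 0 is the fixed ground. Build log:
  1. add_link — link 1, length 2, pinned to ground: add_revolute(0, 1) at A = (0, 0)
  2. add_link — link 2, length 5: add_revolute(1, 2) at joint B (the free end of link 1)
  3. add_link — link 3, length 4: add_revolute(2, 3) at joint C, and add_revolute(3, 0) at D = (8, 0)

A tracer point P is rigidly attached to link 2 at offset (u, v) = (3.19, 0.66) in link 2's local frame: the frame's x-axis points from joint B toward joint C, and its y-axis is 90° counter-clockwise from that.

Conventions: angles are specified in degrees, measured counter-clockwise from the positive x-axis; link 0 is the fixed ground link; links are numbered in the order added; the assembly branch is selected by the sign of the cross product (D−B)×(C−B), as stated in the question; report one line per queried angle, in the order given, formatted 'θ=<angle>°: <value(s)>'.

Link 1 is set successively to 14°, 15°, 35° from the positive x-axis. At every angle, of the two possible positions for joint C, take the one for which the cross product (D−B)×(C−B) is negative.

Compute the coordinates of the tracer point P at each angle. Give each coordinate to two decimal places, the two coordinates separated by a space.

A=(0,0), D=(8.00,0)
θ=14°: B = A + 2.00·(cos14°, sin14°) = (1.9406, 0.4838)
θ=14°: |BD| = 6.0787
θ=14°: circle(B,5.00) ∩ circle(D,4.00): a=3.7796, h=3.2733
θ=14°:   candidates: C₊=(5.9688,3.4459) cross=19.897; C₋=(5.4477,-3.0799) cross=-19.897
θ=14°:   branch - wants cross < 0 → take C=(5.4477,-3.0799) (cross=-19.897)
θ=14°: ex = (C−B)/|BC| = (0.7014,-0.7127); ey = (0.7127,0.7014)
θ=14°: P = B + 3.19·ex + 0.66·ey = (4.6485,-1.3269)
θ=15°: B = A + 2.00·(cos15°, sin15°) = (1.9319, 0.5176)
θ=15°: |BD| = 6.0902
θ=15°: circle(B,5.00) ∩ circle(D,4.00): a=3.7840, h=3.2682
θ=15°:   candidates: C₊=(5.9799,3.4524) cross=19.904; C₋=(5.4244,-3.0604) cross=-19.904
θ=15°:   branch - wants cross < 0 → take C=(5.4244,-3.0604) (cross=-19.904)
θ=15°: ex = (C−B)/|BC| = (0.6985,-0.7156); ey = (0.7156,0.6985)
θ=15°: P = B + 3.19·ex + 0.66·ey = (4.6324,-1.3041)
θ=35°: B = A + 2.00·(cos35°, sin35°) = (1.6383, 1.1472)
θ=35°: |BD| = 6.4643
θ=35°: circle(B,5.00) ∩ circle(D,4.00): a=3.9283, h=3.0933
θ=35°:   candidates: C₊=(6.0532,3.4943) cross=19.996; C₋=(4.9553,-2.5942) cross=-19.996
θ=35°:   branch - wants cross < 0 → take C=(4.9553,-2.5942) (cross=-19.996)
θ=35°: ex = (C−B)/|BC| = (0.6634,-0.7483); ey = (0.7483,0.6634)
θ=35°: P = B + 3.19·ex + 0.66·ey = (4.2484,-0.8020)

θ=14°: 4.65 -1.33
θ=15°: 4.63 -1.30
θ=35°: 4.25 -0.80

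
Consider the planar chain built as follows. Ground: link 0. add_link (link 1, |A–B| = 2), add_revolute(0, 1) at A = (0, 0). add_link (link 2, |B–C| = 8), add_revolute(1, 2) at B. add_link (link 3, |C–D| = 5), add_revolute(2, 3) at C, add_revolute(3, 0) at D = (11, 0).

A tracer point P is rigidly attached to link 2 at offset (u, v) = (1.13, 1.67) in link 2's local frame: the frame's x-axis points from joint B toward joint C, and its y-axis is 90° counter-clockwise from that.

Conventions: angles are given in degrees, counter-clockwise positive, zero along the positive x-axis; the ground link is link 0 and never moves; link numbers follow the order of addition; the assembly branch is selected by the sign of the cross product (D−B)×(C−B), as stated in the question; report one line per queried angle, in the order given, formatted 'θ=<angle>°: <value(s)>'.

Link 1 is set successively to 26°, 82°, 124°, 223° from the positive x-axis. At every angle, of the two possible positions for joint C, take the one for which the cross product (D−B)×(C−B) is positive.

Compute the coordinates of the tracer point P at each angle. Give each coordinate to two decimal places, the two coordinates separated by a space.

A=(0,0), D=(11.00,0)
θ=26°: B = A + 2.00·(cos26°, sin26°) = (1.7976, 0.8767)
θ=26°: |BD| = 9.2441
θ=26°: circle(B,8.00) ∩ circle(D,5.00): a=6.7315, h=4.3228
θ=26°:   candidates: C₊=(8.9087,4.5417) cross=39.961; C₋=(8.0887,-4.0650) cross=-39.961
θ=26°:   branch + wants cross > 0 → take C=(8.9087,4.5417) (cross=39.961)
θ=26°: ex = (C−B)/|BC| = (0.8889,0.4581); ey = (-0.4581,0.8889)
θ=26°: P = B + 1.13·ex + 1.67·ey = (2.0370,2.8789)
θ=82°: B = A + 2.00·(cos82°, sin82°) = (0.2783, 1.9805)
θ=82°: |BD| = 10.9030
θ=82°: circle(B,8.00) ∩ circle(D,5.00): a=7.2400, h=3.4033
θ=82°:   candidates: C₊=(8.0161,4.0120) cross=37.106; C₋=(6.7797,-2.6813) cross=-37.106
θ=82°:   branch + wants cross > 0 → take C=(8.0161,4.0120) (cross=37.106)
θ=82°: ex = (C−B)/|BC| = (0.9672,0.2539); ey = (-0.2539,0.9672)
θ=82°: P = B + 1.13·ex + 1.67·ey = (0.9472,3.8827)
θ=124°: B = A + 2.00·(cos124°, sin124°) = (-1.1184, 1.6581)
θ=124°: |BD| = 12.2313
θ=124°: circle(B,8.00) ∩ circle(D,5.00): a=7.7099, h=2.1348
θ=124°:   candidates: C₊=(6.8097,2.7280) cross=26.111; C₋=(6.2310,-1.5021) cross=-26.111
θ=124°:   branch + wants cross > 0 → take C=(6.8097,2.7280) (cross=26.111)
θ=124°: ex = (C−B)/|BC| = (0.9910,0.1337); ey = (-0.1337,0.9910)
θ=124°: P = B + 1.13·ex + 1.67·ey = (-0.2219,3.4642)
θ=223°: B = A + 2.00·(cos223°, sin223°) = (-1.4627, -1.3640)
θ=223°: |BD| = 12.5371
θ=223°: circle(B,8.00) ∩ circle(D,5.00): a=7.8239, h=1.6691
θ=223°:   candidates: C₊=(6.1332,1.1464) cross=20.926; C₋=(6.4964,-2.1720) cross=-20.926
θ=223°:   branch + wants cross > 0 → take C=(6.1332,1.1464) (cross=20.926)
θ=223°: ex = (C−B)/|BC| = (0.9495,0.3138); ey = (-0.3138,0.9495)
θ=223°: P = B + 1.13·ex + 1.67·ey = (-0.9138,0.5762)

θ=26°: 2.04 2.88
θ=82°: 0.95 3.88
θ=124°: -0.22 3.46
θ=223°: -0.91 0.58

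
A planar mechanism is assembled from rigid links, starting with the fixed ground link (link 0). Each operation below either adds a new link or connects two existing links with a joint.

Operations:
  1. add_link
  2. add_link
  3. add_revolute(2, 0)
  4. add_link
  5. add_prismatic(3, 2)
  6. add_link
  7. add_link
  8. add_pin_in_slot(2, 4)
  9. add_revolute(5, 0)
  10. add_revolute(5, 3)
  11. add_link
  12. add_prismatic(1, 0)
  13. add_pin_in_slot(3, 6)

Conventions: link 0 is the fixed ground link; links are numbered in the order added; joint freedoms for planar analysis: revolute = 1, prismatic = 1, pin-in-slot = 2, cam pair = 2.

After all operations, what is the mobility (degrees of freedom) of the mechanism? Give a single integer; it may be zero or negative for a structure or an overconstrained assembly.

L=1 J1=0 J2=0
add link → L=2 J1=0 J2=0
add link → L=3 J1=0 J2=0
R@2,0 dof=1 J1 → L=3 J1=1 J2=0
add link → L=4 J1=1 J2=0
P@3,2 dof=1 J1 → L=4 J1=2 J2=0
add link → L=5 J1=2 J2=0
add link → L=6 J1=2 J2=0
PS@2,4 dof=2 J2 → L=6 J1=2 J2=1
R@5,0 dof=1 J1 → L=6 J1=3 J2=1
R@5,3 dof=1 J1 → L=6 J1=4 J2=1
add link → L=7 J1=4 J2=1
P@1,0 dof=1 J1 → L=7 J1=5 J2=1
PS@3,6 dof=2 J2 → L=7 J1=5 J2=2
M=3(L−1)−2J1−J2=3·6−2·5−2=6

M = 6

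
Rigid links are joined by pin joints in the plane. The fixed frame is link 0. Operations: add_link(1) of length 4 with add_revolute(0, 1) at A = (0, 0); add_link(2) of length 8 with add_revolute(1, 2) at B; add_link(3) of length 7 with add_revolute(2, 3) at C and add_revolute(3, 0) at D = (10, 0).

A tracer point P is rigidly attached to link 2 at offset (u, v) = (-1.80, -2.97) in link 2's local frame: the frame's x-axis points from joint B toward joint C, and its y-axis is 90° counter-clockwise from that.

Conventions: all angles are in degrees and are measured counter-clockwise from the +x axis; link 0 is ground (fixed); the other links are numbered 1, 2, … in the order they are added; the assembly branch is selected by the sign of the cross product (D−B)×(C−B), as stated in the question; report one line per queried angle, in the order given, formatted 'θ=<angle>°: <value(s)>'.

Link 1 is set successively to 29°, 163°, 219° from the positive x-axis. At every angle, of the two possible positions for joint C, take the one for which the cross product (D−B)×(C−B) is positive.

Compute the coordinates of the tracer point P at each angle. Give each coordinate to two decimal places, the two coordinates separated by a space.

A=(0,0), D=(10.00,0)
θ=29°: B = A + 4.00·(cos29°, sin29°) = (3.4985, 1.9392)
θ=29°: |BD| = 6.7846
θ=29°: circle(B,8.00) ∩ circle(D,7.00): a=4.4977, h=6.6159
θ=29°:   candidates: C₊=(9.6996,6.9936) cross=44.886; C₋=(5.9175,-5.6863) cross=-44.886
θ=29°:   branch + wants cross > 0 → take C=(9.6996,6.9936) (cross=44.886)
θ=29°: ex = (C−B)/|BC| = (0.7751,0.6318); ey = (-0.6318,0.7751)
θ=29°: P = B + -1.80·ex + -2.97·ey = (3.9796,-1.5001)
θ=163°: B = A + 4.00·(cos163°, sin163°) = (-3.8252, 1.1695)
θ=163°: |BD| = 13.8746
θ=163°: circle(B,8.00) ∩ circle(D,7.00): a=7.4779, h=2.8428
θ=163°:   candidates: C₊=(3.8656,3.3719) cross=39.443; C₋=(3.3864,-2.2935) cross=-39.443
θ=163°:   branch + wants cross > 0 → take C=(3.8656,3.3719) (cross=39.443)
θ=163°: ex = (C−B)/|BC| = (0.9614,0.2753); ey = (-0.2753,0.9614)
θ=163°: P = B + -1.80·ex + -2.97·ey = (-4.7380,-2.1813)
θ=219°: B = A + 4.00·(cos219°, sin219°) = (-3.1086, -2.5173)
θ=219°: |BD| = 13.3481
θ=219°: circle(B,8.00) ∩ circle(D,7.00): a=7.2359, h=3.4119
θ=219°:   candidates: C₊=(3.3541,2.1980) cross=45.543; C₋=(4.6410,-4.5034) cross=-45.543
θ=219°:   branch + wants cross > 0 → take C=(3.3541,2.1980) (cross=45.543)
θ=219°: ex = (C−B)/|BC| = (0.8078,0.5894); ey = (-0.5894,0.8078)
θ=219°: P = B + -1.80·ex + -2.97·ey = (-2.8121,-5.9775)

θ=29°: 3.98 -1.50
θ=163°: -4.74 -2.18
θ=219°: -2.81 -5.98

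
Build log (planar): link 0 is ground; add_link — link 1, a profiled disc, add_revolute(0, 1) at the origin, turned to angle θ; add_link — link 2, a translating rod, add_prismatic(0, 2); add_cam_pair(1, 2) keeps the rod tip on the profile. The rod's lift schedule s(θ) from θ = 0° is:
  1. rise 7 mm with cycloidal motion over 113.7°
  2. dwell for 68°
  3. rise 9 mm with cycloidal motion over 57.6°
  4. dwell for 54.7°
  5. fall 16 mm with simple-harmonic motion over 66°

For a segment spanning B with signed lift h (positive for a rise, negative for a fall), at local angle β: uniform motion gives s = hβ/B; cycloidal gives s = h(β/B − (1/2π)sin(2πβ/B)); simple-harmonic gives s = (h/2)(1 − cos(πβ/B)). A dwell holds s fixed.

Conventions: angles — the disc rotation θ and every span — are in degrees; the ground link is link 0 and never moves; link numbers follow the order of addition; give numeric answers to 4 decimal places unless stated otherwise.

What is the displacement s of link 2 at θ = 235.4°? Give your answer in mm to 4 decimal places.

seg 1 [0°–113.7°] cycloidal, h=7: full span → s += 7 → s = 7.0000
seg 2 [113.7°–181.7°] dwell: s stays 7.0000
seg 3 [181.7°–239.3°] cycloidal, h=9: θ=235.4° here. β=53.7, B=57.6. 9·(0.9323 − sin(2π·0.9323)/(2π)) = 8.9818 → s = 15.9818

15.9818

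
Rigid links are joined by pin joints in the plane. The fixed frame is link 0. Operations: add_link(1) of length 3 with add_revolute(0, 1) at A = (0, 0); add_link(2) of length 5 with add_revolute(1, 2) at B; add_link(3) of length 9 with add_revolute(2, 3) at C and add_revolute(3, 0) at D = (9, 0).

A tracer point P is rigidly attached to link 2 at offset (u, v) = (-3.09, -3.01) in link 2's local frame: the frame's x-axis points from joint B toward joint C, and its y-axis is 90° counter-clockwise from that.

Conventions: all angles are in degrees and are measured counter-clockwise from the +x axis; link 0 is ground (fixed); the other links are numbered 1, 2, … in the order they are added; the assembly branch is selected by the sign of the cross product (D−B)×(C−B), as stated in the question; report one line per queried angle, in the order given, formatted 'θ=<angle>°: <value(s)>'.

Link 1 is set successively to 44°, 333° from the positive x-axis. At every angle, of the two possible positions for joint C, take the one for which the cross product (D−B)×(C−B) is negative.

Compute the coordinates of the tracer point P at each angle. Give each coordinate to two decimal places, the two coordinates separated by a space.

A=(0,0), D=(9.00,0)
θ=44°: B = A + 3.00·(cos44°, sin44°) = (2.1580, 2.0840)
θ=44°: |BD| = 7.1523
θ=44°: circle(B,5.00) ∩ circle(D,9.00): a=-0.3387, h=4.9885
θ=44°:   candidates: C₊=(3.2876,6.9547) cross=35.679; C₋=(0.3806,-2.5894) cross=-35.679
θ=44°:   branch - wants cross < 0 → take C=(0.3806,-2.5894) (cross=-35.679)
θ=44°: ex = (C−B)/|BC| = (-0.3555,-0.9347); ey = (0.9347,-0.3555)
θ=44°: P = B + -3.09·ex + -3.01·ey = (0.4431,6.0422)
θ=333°: B = A + 3.00·(cos333°, sin333°) = (2.6730, -1.3620)
θ=333°: |BD| = 6.4719
θ=333°: circle(B,5.00) ∩ circle(D,9.00): a=-1.0904, h=4.8796
θ=333°:   candidates: C₊=(0.5801,3.1789) cross=31.581; C₋=(2.6339,-6.3618) cross=-31.581
θ=333°:   branch - wants cross < 0 → take C=(2.6339,-6.3618) (cross=-31.581)
θ=333°: ex = (C−B)/|BC| = (-0.0078,-1.0000); ey = (1.0000,-0.0078)
θ=333°: P = B + -3.09·ex + -3.01·ey = (-0.3127,1.7515)

θ=44°: 0.44 6.04
θ=333°: -0.31 1.75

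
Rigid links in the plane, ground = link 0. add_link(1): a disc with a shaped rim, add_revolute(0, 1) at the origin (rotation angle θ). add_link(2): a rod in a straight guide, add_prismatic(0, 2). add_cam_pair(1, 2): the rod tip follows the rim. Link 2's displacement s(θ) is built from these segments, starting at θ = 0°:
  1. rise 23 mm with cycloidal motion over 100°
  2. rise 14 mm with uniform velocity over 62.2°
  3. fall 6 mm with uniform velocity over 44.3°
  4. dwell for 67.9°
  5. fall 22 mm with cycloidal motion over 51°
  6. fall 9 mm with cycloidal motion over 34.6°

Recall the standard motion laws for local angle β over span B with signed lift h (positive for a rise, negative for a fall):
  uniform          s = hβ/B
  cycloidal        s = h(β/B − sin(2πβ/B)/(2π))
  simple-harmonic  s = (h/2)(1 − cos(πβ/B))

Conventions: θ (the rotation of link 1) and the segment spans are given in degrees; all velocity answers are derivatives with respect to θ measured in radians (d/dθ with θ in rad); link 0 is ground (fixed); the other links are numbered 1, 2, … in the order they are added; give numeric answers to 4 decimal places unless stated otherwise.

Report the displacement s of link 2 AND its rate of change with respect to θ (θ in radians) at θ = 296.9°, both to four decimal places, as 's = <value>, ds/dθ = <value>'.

segment 1 (0° to 100°, cycloidal, h = 23) is passed completely: s = 0.0000 + (23) = 23.0000
segment 2 (100° to 162.2°, uniform, h = 14) is passed completely: s = 23.0000 + (14) = 37.0000
segment 3 (162.2° to 206.5°, uniform, h = -6) is passed completely: s = 37.0000 + (-6) = 31.0000
segment 4 (206.5° to 274.4°, dwell): s unchanged at 31.0000
θ = 296.9° falls in segment 5 (274.4° to 325.4°, cycloidal, h = -22): β = 296.9 − 274.4 = 22.5°, B = 51°; Δs = -22·(0.4412 − sin(2π·0.4412)/(2π)) = -8.4410; s = 31.0000 − 8.4410 = 22.5590
velocity in seg [274.4°–325.4°] (cycloidal), θ in radians: β = 22.5° = 0.3927 rad, B = 51° = 0.8901 rad; ds/dθ = (h/B)(1 − cos(2πβ/B)) = ((-22)/0.8901)(1 − cos(2π·0.4412)) = -47.762648 mm/rad

s = 22.5590, ds/dθ = -47.7626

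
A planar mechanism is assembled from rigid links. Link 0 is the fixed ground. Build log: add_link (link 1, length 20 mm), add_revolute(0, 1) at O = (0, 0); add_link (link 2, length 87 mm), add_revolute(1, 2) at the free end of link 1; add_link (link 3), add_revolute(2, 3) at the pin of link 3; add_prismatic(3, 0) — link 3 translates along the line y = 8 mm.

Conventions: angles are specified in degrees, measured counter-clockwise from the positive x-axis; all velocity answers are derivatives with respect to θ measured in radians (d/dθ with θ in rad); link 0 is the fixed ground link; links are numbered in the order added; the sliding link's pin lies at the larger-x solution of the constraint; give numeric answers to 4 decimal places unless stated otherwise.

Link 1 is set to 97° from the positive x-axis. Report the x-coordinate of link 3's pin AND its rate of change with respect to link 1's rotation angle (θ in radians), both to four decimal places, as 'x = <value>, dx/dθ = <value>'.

geometry: r = 20 mm, L = 87 mm, e = 8 mm
crank pin P = (r cos θ, r sin θ) = (-2.437387, 19.850923)
h = r sin θ − e = 19.850923 − 8 = 11.850923
x = r cos θ + √(L² − h²) = -2.437387 + 86.189069 = 83.751682
dx/dθ = −r sin θ − h·r cos θ/√(L² − h²) (θ in radians; h = 11.850923) = -19.515784

x = 83.7517, dx/dθ = -19.5158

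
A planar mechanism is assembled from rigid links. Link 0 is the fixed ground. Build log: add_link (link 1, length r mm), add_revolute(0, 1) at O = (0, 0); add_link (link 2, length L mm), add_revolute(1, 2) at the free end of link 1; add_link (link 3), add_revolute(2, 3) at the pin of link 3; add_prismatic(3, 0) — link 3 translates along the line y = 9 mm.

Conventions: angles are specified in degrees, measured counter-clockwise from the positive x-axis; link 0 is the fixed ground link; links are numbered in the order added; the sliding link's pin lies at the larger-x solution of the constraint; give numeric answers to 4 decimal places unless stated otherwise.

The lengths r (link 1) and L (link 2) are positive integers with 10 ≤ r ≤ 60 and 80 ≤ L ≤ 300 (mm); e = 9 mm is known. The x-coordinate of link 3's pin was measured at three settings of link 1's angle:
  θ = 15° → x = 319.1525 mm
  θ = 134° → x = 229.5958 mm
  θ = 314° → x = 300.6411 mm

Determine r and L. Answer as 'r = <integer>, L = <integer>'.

constraint per measurement: (x − r cos θ)² + (r sin θ − e)² = L²
subtracting the θ₁ and θ₂ equations cancels the r² and L² terms:
r = (x₁² − x₂²) / (2[(x₁cos θ₁ + e sin θ₁) − (x₂cos θ₂ + e sin θ₂)]) = 53.0000 → r = 53
L² = (x₁ − r cos θ₁)² + (r sin θ₁ − e)² = 71823.9748 → L = 268.0000 → L = 268
check at θ₃=314°: x = 300.6411 (printed 300.6411) ✓

r = 53, L = 268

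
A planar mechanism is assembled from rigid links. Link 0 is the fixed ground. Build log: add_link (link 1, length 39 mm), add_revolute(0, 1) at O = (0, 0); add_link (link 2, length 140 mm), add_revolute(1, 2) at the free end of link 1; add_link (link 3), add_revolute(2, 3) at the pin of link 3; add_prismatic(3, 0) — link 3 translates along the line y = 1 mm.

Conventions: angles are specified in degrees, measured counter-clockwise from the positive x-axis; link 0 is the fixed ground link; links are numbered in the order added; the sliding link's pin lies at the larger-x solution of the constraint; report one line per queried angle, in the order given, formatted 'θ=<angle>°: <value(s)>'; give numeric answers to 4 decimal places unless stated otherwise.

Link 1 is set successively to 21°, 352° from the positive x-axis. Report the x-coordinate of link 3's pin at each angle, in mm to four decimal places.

geometry: r = 39 mm, L = 140 mm, e = 1 mm
θ=21°: crank pin P = (r cos θ, r sin θ) = (36.409637, 13.976350)
θ=21°: h = r sin θ − e = 13.976350 − 1 = 12.976350
θ=21°: x = r cos θ + √(L² − h²) = 36.409637 + 139.397325 = 175.806962
θ=352°: crank pin P = (r cos θ, r sin θ) = (38.620455, -5.427751)
θ=352°: h = r sin θ − e = -5.427751 − 1 = -6.427751
θ=352°: x = r cos θ + √(L² − h²) = 38.620455 + 139.852365 = 178.472820

θ=21°: 175.8070
θ=352°: 178.4728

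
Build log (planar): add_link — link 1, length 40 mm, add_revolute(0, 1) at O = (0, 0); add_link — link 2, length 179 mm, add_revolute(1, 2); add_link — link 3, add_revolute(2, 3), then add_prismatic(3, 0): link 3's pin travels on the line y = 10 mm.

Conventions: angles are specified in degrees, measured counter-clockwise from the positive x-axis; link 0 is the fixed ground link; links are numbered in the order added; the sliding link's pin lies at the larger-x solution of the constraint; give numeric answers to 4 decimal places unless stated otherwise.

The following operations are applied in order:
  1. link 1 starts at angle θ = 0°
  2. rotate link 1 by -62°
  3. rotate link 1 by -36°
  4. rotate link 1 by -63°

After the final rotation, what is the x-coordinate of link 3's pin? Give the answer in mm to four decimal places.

geometry: r = 40 mm, L = 179 mm, e = 10 mm; θ starts at 0°
rotate link 1 by -62°: θ ← 0° -62° = -62°
rotate link 1 by -36°: θ ← -62° -36° = -98°
rotate link 1 by -63°: θ ← -98° -63° = -161°
crank pin P = (r cos θ, r sin θ) = (-37.820743, -13.022726)
h = r sin θ − e = -13.022726 − 10 = -23.022726
x = r cos θ + √(L² − h²) = -37.820743 + 177.513250 = 139.692507

139.6925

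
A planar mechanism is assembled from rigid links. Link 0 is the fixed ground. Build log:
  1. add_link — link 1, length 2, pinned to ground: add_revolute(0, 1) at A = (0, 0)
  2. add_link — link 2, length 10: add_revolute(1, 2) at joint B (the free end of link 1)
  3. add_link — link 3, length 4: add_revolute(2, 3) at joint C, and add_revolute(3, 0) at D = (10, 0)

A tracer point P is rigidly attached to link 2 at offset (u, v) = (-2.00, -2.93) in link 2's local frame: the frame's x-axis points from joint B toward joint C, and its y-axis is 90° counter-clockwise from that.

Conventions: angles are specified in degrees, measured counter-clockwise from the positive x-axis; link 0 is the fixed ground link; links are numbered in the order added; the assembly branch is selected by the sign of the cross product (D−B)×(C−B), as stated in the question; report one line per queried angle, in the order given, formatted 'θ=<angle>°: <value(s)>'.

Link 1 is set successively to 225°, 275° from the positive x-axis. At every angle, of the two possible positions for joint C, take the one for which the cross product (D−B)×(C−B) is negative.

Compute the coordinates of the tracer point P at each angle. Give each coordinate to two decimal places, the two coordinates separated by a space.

A=(0,0), D=(10.00,0)
θ=225°: B = A + 2.00·(cos225°, sin225°) = (-1.4142, -1.4142)
θ=225°: |BD| = 11.5015
θ=225°: circle(B,10.00) ∩ circle(D,4.00): a=9.4024, h=3.4050
θ=225°:   candidates: C₊=(7.4982,3.1211) cross=39.163; C₋=(8.3356,-3.6373) cross=-39.163
θ=225°:   branch - wants cross < 0 → take C=(8.3356,-3.6373) (cross=-39.163)
θ=225°: ex = (C−B)/|BC| = (0.9750,-0.2223); ey = (0.2223,0.9750)
θ=225°: P = B + -2.00·ex + -2.93·ey = (-4.0155,-3.8263)
θ=275°: B = A + 2.00·(cos275°, sin275°) = (0.1743, -1.9924)
θ=275°: |BD| = 10.0257
θ=275°: circle(B,10.00) ∩ circle(D,4.00): a=9.2021, h=3.9143
θ=275°:   candidates: C₊=(8.4150,3.6726) cross=39.243; C₋=(9.9707,-3.9999) cross=-39.243
θ=275°:   branch - wants cross < 0 → take C=(9.9707,-3.9999) (cross=-39.243)
θ=275°: ex = (C−B)/|BC| = (0.9796,-0.2008); ey = (0.2008,0.9796)
θ=275°: P = B + -2.00·ex + -2.93·ey = (-2.3732,-4.4612)

θ=225°: -4.02 -3.83
θ=275°: -2.37 -4.46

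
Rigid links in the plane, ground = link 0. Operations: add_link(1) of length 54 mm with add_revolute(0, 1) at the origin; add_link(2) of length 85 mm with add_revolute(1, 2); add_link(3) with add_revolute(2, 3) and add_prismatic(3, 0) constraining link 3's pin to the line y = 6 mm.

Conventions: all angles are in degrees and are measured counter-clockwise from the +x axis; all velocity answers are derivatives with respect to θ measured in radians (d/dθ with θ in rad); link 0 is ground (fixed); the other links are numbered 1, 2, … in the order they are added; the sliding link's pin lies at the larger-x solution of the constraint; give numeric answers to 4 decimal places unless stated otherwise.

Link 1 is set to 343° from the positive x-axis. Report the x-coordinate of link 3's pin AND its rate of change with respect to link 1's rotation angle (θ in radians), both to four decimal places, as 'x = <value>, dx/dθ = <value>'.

geometry: r = 54 mm, L = 85 mm, e = 6 mm
crank pin P = (r cos θ, r sin θ) = (51.640457, -15.788072)
h = r sin θ − e = -15.788072 − 6 = -21.788072
x = r cos θ + √(L² − h²) = 51.640457 + 82.160087 = 133.800544
dx/dθ = −r sin θ − h·r cos θ/√(L² − h²) (θ in radians; h = -21.788072) = 29.482629

x = 133.8005, dx/dθ = 29.4826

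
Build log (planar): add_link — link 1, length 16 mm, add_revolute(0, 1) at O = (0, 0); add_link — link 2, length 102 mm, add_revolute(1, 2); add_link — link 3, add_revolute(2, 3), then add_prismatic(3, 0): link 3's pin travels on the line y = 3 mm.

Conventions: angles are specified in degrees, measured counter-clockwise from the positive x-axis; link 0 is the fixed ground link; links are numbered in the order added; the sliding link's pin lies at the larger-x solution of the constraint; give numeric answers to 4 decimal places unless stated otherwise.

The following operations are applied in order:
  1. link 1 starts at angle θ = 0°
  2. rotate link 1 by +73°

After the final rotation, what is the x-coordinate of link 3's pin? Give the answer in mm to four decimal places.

geometry: r = 16 mm, L = 102 mm, e = 3 mm; θ starts at 0°
rotate link 1 by +73°: θ ← 0° +73° = 73°
crank pin P = (r cos θ, r sin θ) = (4.677947, 15.300876)
h = r sin θ − e = 15.300876 − 3 = 12.300876
x = r cos θ + √(L² − h²) = 4.677947 + 101.255560 = 105.933507

105.9335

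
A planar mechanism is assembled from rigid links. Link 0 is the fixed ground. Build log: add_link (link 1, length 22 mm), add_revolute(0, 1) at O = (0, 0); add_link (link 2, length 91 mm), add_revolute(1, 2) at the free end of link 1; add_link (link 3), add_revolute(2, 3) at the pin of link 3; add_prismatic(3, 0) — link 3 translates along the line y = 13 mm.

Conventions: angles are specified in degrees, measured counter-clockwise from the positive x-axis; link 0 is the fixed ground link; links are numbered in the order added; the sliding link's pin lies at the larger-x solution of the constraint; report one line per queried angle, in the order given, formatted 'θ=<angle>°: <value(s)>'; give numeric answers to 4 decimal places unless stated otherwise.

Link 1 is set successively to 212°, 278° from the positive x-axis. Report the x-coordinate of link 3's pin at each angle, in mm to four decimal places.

geometry: r = 22 mm, L = 91 mm, e = 13 mm
θ=212°: crank pin P = (r cos θ, r sin θ) = (-18.657058, -11.658224)
θ=212°: h = r sin θ − e = -11.658224 − 13 = -24.658224
θ=212°: x = r cos θ + √(L² − h²) = -18.657058 + 87.595502 = 68.938444
θ=278°: crank pin P = (r cos θ, r sin θ) = (3.061808, -21.785898)
θ=278°: h = r sin θ − e = -21.785898 − 13 = -34.785898
θ=278°: x = r cos θ + √(L² − h²) = 3.061808 + 84.088889 = 87.150698

θ=212°: 68.9384
θ=278°: 87.1507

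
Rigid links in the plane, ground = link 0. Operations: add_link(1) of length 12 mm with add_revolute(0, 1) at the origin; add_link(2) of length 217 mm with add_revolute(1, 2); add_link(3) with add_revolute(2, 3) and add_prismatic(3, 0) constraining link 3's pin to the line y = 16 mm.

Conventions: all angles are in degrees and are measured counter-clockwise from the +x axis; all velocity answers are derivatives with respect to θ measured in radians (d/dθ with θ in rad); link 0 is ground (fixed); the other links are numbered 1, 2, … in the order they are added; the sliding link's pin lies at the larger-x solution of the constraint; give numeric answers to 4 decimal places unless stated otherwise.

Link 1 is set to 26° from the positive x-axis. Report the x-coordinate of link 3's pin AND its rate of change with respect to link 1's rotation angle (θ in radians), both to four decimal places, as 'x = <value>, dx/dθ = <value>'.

geometry: r = 12 mm, L = 217 mm, e = 16 mm
crank pin P = (r cos θ, r sin θ) = (10.785529, 5.260454)
h = r sin θ − e = 5.260454 − 16 = -10.739546
x = r cos θ + √(L² − h²) = 10.785529 + 216.734082 = 227.519610
dx/dθ = −r sin θ − h·r cos θ/√(L² − h²) (θ in radians; h = -10.739546) = -4.726012

x = 227.5196, dx/dθ = -4.7260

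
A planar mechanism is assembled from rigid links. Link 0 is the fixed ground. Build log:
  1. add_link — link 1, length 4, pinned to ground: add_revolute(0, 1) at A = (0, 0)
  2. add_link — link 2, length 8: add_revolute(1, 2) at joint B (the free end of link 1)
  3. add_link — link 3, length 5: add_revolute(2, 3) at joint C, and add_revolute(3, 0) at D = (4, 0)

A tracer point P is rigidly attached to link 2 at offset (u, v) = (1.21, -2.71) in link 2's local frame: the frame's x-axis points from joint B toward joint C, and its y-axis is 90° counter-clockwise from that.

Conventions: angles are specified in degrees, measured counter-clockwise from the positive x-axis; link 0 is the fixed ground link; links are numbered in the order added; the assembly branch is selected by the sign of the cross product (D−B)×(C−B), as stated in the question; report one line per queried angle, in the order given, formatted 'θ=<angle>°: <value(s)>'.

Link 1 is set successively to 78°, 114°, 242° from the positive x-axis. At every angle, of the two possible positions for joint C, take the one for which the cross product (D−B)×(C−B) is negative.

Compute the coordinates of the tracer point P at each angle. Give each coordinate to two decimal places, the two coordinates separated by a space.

A=(0,0), D=(4.00,0)
θ=78°: B = A + 4.00·(cos78°, sin78°) = (0.8316, 3.9126)
θ=78°: |BD| = 5.0346
θ=78°: circle(B,8.00) ∩ circle(D,5.00): a=6.3905, h=4.8126
θ=78°:   candidates: C₊=(8.5934,1.9749) cross=24.229; C₋=(1.1132,-4.0825) cross=-24.229
θ=78°:   branch - wants cross < 0 → take C=(1.1132,-4.0825) (cross=-24.229)
θ=78°: ex = (C−B)/|BC| = (0.0352,-0.9994); ey = (0.9994,0.0352)
θ=78°: P = B + 1.21·ex + -2.71·ey = (-1.8341,2.6080)
θ=114°: B = A + 4.00·(cos114°, sin114°) = (-1.6269, 3.6542)
θ=114°: |BD| = 6.7094
θ=114°: circle(B,8.00) ∩ circle(D,5.00): a=6.2611, h=4.9799
θ=114°:   candidates: C₊=(6.3363,4.4206) cross=33.412; C₋=(0.9118,-3.9323) cross=-33.412
θ=114°:   branch - wants cross < 0 → take C=(0.9118,-3.9323) (cross=-33.412)
θ=114°: ex = (C−B)/|BC| = (0.3173,-0.9483); ey = (0.9483,0.3173)
θ=114°: P = B + 1.21·ex + -2.71·ey = (-3.8129,1.6467)
θ=242°: B = A + 4.00·(cos242°, sin242°) = (-1.8779, -3.5318)
θ=242°: |BD| = 6.8573
θ=242°: circle(B,8.00) ∩ circle(D,5.00): a=6.2723, h=4.9657
θ=242°:   candidates: C₊=(0.9411,3.9551) cross=34.051; C₋=(6.0561,-4.5577) cross=-34.051
θ=242°:   branch - wants cross < 0 → take C=(6.0561,-4.5577) (cross=-34.051)
θ=242°: ex = (C−B)/|BC| = (0.9917,-0.1282); ey = (0.1282,0.9917)
θ=242°: P = B + 1.21·ex + -2.71·ey = (-1.0254,-6.3746)

θ=78°: -1.83 2.61
θ=114°: -3.81 1.65
θ=242°: -1.03 -6.37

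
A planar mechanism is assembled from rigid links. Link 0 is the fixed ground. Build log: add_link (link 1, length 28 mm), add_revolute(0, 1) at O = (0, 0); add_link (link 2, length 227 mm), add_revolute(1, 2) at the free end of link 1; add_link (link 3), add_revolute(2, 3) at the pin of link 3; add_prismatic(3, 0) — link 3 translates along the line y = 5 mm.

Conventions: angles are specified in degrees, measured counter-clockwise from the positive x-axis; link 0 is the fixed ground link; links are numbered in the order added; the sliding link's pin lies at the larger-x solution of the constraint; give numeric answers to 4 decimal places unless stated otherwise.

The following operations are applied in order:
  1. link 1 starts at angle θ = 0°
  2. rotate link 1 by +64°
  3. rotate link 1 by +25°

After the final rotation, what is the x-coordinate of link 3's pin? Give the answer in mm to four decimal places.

geometry: r = 28 mm, L = 227 mm, e = 5 mm; θ starts at 0°
rotate link 1 by +64°: θ ← 0° +64° = 64°
rotate link 1 by +25°: θ ← 64° +25° = 89°
crank pin P = (r cos θ, r sin θ) = (0.488667, 27.995735)
h = r sin θ − e = 27.995735 − 5 = 22.995735
x = r cos θ + √(L² − h²) = 0.488667 + 225.832230 = 226.320897

226.3209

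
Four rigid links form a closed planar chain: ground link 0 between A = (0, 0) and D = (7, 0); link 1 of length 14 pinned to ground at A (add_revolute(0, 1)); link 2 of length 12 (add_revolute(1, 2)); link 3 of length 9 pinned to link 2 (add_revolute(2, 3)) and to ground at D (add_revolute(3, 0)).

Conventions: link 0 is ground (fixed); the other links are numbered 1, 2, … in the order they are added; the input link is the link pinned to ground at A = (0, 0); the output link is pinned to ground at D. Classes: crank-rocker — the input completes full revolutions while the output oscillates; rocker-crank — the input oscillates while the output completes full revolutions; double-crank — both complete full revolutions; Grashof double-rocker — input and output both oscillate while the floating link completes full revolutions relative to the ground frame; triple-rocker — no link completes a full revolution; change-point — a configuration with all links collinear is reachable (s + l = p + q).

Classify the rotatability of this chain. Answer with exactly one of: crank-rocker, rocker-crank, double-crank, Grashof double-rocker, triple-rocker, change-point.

lengths: ground=7, input=14, coupler=12, output=9
sorted: s=7 (shortest), l=14 (longest), p+q=21
s + l = 21 vs p + q = 21
s + l = p + q → change-point (collinear configuration reachable)

change-point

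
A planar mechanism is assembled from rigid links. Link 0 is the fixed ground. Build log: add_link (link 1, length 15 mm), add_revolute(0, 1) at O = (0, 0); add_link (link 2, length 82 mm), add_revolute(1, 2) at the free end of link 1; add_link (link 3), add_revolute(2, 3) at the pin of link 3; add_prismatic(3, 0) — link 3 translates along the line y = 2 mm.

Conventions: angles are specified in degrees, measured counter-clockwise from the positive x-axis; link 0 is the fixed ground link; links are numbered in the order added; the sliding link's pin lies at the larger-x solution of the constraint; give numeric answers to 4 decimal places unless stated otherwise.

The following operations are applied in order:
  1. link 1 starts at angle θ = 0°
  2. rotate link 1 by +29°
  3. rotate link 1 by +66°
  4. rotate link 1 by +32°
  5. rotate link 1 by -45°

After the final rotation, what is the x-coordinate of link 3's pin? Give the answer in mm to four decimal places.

geometry: r = 15 mm, L = 82 mm, e = 2 mm; θ starts at 0°
rotate link 1 by +29°: θ ← 0° +29° = 29°
rotate link 1 by +66°: θ ← 29° +66° = 95°
rotate link 1 by +32°: θ ← 95° +32° = 127°
rotate link 1 by -45°: θ ← 127° -45° = 82°
crank pin P = (r cos θ, r sin θ) = (2.087597, 14.854021)
h = r sin θ − e = 14.854021 − 2 = 12.854021
x = r cos θ + √(L² − h²) = 2.087597 + 80.986259 = 83.073855

83.0739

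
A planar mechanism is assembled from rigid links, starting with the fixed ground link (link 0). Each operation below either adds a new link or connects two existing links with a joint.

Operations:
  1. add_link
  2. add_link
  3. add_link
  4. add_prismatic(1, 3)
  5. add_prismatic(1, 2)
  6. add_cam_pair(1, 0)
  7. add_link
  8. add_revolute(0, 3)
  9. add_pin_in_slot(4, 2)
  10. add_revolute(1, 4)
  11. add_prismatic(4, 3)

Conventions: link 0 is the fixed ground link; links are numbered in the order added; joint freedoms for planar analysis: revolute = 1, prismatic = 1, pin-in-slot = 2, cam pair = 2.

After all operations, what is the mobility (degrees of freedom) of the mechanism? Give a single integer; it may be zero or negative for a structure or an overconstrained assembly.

(L,J1,J2)=(1,0,0); link0 fixed
link1: (2,0,0)
link2: (3,0,0)
link3: (4,0,0)
P 1-3 [J1]: (4,1,0)
P 1-2 [J1]: (4,2,0)
C 1-0 [J2]: (4,2,1)
link4: (5,2,1)
R 0-3 [J1]: (5,3,1)
PS 4-2 [J2]: (5,3,2)
R 1-4 [J1]: (5,4,2)
P 4-3 [J1]: (5,5,2)
Grübler: 3·4 − 2·5 − 2 = 0

M = 0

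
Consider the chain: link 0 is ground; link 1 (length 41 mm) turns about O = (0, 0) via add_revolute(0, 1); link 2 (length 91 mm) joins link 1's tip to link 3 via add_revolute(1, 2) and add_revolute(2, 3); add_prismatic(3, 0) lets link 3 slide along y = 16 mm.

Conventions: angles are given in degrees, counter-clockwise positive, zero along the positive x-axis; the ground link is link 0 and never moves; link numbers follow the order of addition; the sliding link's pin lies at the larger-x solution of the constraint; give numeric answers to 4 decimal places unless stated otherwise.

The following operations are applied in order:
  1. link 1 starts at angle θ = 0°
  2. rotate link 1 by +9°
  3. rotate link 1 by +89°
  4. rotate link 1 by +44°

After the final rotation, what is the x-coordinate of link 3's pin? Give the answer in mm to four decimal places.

geometry: r = 41 mm, L = 91 mm, e = 16 mm; θ starts at 0°
rotate link 1 by +9°: θ ← 0° +9° = 9°
rotate link 1 by +89°: θ ← 9° +89° = 98°
rotate link 1 by +44°: θ ← 98° +44° = 142°
crank pin P = (r cos θ, r sin θ) = (-32.308441, 25.242120)
h = r sin θ − e = 25.242120 − 16 = 9.242120
x = r cos θ + √(L² − h²) = -32.308441 + 90.529460 = 58.221020

58.2210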